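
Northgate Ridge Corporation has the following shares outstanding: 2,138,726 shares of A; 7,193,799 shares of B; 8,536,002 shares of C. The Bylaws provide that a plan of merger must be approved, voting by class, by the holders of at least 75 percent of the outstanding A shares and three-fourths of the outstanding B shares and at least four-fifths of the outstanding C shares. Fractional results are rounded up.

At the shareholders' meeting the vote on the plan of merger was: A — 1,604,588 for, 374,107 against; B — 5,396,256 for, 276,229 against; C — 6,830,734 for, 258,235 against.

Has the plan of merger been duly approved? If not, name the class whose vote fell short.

A: 3/4 of 2138726 = 1604044.50, rounded up to 1604045; 1,604,045 required, 1,604,588 in favor — approved.
B: 3/4 of 7193799 = 5395349.25, rounded up to 5395350; 5,395,350 required, 5,396,256 in favor — approved.
C: 4/5 of 8536002 = 6828801.60, rounded up to 6828802; 6,828,802 required, 6,830,734 in favor — approved.

Approved — every class gave the required vote.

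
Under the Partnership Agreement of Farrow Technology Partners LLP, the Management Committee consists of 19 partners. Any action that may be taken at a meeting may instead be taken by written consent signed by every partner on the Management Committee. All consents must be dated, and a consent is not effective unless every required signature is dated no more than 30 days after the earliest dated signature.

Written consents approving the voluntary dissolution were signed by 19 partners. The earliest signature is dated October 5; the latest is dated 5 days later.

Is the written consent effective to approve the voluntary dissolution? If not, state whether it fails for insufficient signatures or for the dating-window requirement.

Signatures required: the unanimous vote of 19 — unanimous means all 19, so 19 needed; 19 signed. Sufficient.
Dating window: the latest signature is 5 days after the earliest; the limit is 30 days. Within the window.

Effective — both the signature and dating-window requirements are satisfied.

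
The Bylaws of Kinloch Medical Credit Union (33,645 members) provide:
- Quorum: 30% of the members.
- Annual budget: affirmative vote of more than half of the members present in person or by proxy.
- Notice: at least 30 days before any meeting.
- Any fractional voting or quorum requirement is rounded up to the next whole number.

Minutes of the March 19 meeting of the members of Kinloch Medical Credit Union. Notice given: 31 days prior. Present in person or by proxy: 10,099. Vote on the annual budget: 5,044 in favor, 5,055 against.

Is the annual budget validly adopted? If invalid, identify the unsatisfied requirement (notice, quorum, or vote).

Notice: 31 days given; 30 required. Satisfied.
Quorum: 30% of 33,645 = 10,093.50, rounded up to 10,094; 10,099 present. Satisfied.
Vote: requires a majority of those present (10,099); a majority of 10099 is 5050, so 5,050 needed; 5,044 in favor. Not satisfied.

Invalid — vote requirement not satisfied.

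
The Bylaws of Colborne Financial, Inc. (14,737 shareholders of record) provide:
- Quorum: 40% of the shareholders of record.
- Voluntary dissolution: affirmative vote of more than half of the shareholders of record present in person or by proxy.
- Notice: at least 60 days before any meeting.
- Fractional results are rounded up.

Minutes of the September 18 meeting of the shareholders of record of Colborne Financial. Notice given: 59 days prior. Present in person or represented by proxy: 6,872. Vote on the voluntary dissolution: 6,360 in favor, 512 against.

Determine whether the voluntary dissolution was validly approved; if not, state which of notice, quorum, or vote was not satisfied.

Invalid — notice requirement not satisfied.

Notice: 59 days given; 60 required. Not satisfied.
Quorum: 40% of 14,737 = 5,894.80, rounded up to 5,895; 6,872 present. Satisfied.
Vote: requires a majority of those present (6,872); a majority of 6872 is 3437, so 3,437 needed; 6,360 in favor. Satisfied.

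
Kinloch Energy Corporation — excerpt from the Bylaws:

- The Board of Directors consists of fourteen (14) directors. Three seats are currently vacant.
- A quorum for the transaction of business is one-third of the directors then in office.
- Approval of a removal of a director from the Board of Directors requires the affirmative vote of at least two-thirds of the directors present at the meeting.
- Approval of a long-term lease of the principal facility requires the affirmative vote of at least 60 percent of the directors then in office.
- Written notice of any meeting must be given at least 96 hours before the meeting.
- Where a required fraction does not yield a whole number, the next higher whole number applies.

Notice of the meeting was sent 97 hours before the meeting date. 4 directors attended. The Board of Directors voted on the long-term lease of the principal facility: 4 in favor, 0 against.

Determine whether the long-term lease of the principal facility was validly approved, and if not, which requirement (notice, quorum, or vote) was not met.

Invalid — vote requirement not satisfied.

Notice: 97 hours given; 96 required (97 ≥ 96). Satisfied.
Quorum: 4 present; quorum is 4. Satisfied.
Vote: the long-term lease of the principal facility requires three-fifths of the directors then in office (11). 3/5 of 11 = 6.60, rounded up to 7, so 7 affirmative votes are needed; 4 voted in favor. Not satisfied.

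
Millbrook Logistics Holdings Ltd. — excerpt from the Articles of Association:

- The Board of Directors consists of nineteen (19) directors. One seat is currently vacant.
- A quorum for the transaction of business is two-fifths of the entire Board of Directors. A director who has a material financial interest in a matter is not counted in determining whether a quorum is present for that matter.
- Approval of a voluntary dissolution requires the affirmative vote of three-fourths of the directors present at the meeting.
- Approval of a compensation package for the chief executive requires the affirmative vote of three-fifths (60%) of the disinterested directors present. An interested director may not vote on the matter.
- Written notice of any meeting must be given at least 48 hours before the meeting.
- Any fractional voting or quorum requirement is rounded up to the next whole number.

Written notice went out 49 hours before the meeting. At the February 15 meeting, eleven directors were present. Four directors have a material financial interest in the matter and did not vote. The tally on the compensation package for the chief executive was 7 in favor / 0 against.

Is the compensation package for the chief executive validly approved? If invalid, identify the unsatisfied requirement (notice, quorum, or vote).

Notice: 49 hours given; 48 required (49 ≥ 48). Satisfied.
Quorum: 11 present, but the 4 interested directors do not count, leaving 7. Quorum is 8. Not satisfied.
Vote: the compensation package for the chief executive requires three-fifths of the disinterested directors present (11 − 4 = 7). 3/5 of 7 = 4.20, rounded up to 5, so 5 affirmative votes are needed; 7 voted in favor. Satisfied. (Moot — without a quorum no business can be validly transacted.)

Invalid — quorum requirement not satisfied.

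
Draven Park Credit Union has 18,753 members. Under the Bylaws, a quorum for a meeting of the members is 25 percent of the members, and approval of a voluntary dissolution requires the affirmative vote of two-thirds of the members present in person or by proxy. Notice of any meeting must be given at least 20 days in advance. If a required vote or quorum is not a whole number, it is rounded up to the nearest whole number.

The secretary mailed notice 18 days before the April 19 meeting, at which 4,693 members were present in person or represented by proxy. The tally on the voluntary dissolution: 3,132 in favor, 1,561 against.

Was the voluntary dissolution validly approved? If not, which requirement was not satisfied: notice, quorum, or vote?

Invalid — notice requirement not satisfied.

Notice: 18 days given; 20 required. Not satisfied.
Quorum: 25% of 18,753 = 4,688.25, rounded up to 4,689; 4,693 present. Satisfied.
Vote: requires two-thirds of those present (4,693); 2/3 of 4693 = 3128.67, rounded up to 3129, so 3,129 needed; 3,132 in favor. Satisfied.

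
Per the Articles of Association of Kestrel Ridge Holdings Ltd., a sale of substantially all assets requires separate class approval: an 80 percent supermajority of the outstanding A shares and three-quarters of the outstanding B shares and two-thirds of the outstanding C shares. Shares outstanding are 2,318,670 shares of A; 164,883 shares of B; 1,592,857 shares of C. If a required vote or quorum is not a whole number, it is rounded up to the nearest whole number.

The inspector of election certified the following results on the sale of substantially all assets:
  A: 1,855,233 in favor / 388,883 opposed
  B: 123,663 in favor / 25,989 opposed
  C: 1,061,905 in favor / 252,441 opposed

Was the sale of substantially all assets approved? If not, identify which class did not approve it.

A: 4/5 of 2318670 = 1854936; 1,854,936 required, 1,855,233 in favor — approved.
B: 3/4 of 164883 = 123662.25, rounded up to 123663; 123,663 required, 123,663 in favor — approved.
C: 2/3 of 1592857 = 1061904.67, rounded up to 1061905; 1,061,905 required, 1,061,905 in favor — approved.

Approved — every class gave the required vote.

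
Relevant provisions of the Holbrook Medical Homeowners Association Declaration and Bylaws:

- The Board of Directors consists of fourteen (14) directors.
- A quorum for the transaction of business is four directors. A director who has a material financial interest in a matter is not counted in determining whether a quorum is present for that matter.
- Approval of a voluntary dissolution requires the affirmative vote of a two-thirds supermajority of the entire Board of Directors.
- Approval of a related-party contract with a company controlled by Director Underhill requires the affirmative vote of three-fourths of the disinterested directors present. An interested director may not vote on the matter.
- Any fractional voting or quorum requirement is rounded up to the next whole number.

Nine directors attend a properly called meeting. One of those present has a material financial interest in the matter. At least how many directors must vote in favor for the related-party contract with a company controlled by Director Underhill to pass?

6

The related-party contract with a company controlled by Director Underhill requires three-fourths of the disinterested directors present (9 − 1 = 8).
3/4 of 8 = 6.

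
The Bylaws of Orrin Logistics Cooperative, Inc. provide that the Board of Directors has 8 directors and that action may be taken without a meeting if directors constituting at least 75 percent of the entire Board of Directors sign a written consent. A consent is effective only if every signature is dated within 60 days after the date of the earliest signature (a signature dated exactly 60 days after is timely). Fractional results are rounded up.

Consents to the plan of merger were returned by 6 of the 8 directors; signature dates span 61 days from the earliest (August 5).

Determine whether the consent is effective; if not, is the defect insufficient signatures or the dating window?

Not effective — dating-window requirement not satisfied.

Signatures required: at least 75 percent of 8 — 3/4 of 8 = 6, so 6 needed; 6 signed. Sufficient.
Dating window: the latest signature is 61 days after the earliest; the limit is 60 days. Outside the window.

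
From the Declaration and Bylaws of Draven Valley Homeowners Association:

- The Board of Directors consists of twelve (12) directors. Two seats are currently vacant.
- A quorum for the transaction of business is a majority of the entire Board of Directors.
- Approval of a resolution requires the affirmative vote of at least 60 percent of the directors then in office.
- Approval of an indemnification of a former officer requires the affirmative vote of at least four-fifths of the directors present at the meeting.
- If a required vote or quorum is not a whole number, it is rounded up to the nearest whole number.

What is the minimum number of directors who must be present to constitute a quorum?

A majority of 12 is 7.

7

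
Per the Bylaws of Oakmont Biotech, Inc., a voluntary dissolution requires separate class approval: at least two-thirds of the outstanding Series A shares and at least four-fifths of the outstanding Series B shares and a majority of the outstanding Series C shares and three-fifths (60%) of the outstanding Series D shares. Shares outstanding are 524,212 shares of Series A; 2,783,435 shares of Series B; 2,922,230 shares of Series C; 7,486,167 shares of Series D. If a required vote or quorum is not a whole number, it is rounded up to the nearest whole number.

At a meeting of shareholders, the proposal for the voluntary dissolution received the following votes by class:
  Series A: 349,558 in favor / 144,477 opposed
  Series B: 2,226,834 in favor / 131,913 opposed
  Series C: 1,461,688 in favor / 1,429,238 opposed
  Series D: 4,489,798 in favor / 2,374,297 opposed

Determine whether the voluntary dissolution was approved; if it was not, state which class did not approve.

Series A: 2/3 of 524212 = 349474.67, rounded up to 349475; 349,475 required, 349,558 in favor — approved.
Series B: 4/5 of 2783435 = 2226748; 2,226,748 required, 2,226,834 in favor — approved.
Series C: a majority of 2922230 is 1461116; 1,461,116 required, 1,461,688 in favor — approved.
Series D: 3/5 of 7486167 = 4491700.20, rounded up to 4491701; 4,491,701 required, 4,489,798 in favor — not approved.

Not approved — the Series D shares did not give the required vote.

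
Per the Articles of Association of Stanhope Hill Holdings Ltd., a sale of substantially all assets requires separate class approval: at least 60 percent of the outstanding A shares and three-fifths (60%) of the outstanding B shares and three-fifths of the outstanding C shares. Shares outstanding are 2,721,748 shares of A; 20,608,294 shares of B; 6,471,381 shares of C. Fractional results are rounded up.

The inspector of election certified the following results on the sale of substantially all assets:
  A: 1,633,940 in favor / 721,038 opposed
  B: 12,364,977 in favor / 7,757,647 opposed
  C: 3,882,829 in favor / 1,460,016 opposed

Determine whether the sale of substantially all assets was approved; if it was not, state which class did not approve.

A: 3/5 of 2721748 = 1633048.80, rounded up to 1633049; 1,633,049 required, 1,633,940 in favor — approved.
B: 3/5 of 20608294 = 12364976.40, rounded up to 12364977; 12,364,977 required, 12,364,977 in favor — approved.
C: 3/5 of 6471381 = 3882828.60, rounded up to 3882829; 3,882,829 required, 3,882,829 in favor — approved.

Approved — every class gave the required vote.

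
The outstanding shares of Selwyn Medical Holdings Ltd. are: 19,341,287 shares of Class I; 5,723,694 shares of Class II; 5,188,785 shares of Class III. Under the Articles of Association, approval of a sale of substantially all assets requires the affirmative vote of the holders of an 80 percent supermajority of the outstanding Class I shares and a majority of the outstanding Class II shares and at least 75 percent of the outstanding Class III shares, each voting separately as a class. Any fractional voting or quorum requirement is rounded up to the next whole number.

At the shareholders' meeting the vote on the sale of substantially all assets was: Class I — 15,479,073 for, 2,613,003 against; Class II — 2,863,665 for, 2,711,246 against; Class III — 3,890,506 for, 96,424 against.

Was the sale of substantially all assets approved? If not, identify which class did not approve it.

Class I: 4/5 of 19341287 = 15473029.60, rounded up to 15473030; 15,473,030 required, 15,479,073 in favor — approved.
Class II: a majority of 5723694 is 2861848; 2,861,848 required, 2,863,665 in favor — approved.
Class III: 3/4 of 5188785 = 3891588.75, rounded up to 3891589; 3,891,589 required, 3,890,506 in favor — not approved.

Not approved — the Class III shares did not give the required vote.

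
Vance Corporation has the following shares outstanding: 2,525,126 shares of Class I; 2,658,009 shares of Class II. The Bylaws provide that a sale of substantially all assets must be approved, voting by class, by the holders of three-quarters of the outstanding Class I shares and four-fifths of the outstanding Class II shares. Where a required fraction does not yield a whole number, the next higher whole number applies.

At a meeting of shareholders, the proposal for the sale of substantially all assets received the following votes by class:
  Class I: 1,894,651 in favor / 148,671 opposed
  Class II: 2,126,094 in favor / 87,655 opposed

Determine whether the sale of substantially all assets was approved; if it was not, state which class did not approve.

Class I: 3/4 of 2525126 = 1893844.50, rounded up to 1893845; 1,893,845 required, 1,894,651 in favor — approved.
Class II: 4/5 of 2658009 = 2126407.20, rounded up to 2126408; 2,126,408 required, 2,126,094 in favor — not approved.

Not approved — the Class II shares did not give the required vote.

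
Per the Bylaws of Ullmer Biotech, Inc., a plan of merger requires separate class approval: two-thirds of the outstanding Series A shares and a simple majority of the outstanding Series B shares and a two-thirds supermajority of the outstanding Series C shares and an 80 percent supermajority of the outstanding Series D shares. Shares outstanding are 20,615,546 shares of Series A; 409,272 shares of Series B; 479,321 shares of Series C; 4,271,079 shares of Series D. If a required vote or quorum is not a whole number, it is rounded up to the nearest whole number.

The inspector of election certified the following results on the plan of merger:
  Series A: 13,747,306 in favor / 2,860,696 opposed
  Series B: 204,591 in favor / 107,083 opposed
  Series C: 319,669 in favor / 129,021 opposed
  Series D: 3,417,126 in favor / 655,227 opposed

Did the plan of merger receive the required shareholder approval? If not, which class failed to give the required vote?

Series A: 2/3 of 20615546 = 13743697.33, rounded up to 13743698; 13,743,698 required, 13,747,306 in favor — approved.
Series B: a majority of 409272 is 204637; 204,637 required, 204,591 in favor — not approved.
Series C: 2/3 of 479321 = 319547.33, rounded up to 319548; 319,548 required, 319,669 in favor — approved.
Series D: 4/5 of 4271079 = 3416863.20, rounded up to 3416864; 3,416,864 required, 3,417,126 in favor — approved.

Not approved — the Series B shares did not give the required vote.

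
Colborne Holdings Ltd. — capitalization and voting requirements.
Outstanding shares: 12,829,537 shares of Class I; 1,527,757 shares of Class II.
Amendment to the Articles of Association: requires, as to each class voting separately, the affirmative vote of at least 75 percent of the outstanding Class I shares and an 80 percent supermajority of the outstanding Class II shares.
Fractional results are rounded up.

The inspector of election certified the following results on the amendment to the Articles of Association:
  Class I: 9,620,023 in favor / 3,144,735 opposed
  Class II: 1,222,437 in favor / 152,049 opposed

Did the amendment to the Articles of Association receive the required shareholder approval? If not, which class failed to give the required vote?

Class I: 3/4 of 12829537 = 9622152.75, rounded up to 9622153; 9,622,153 required, 9,620,023 in favor — not approved.
Class II: 4/5 of 1527757 = 1222205.60, rounded up to 1222206; 1,222,206 required, 1,222,437 in favor — approved.

Not approved — the Class I shares did not give the required vote.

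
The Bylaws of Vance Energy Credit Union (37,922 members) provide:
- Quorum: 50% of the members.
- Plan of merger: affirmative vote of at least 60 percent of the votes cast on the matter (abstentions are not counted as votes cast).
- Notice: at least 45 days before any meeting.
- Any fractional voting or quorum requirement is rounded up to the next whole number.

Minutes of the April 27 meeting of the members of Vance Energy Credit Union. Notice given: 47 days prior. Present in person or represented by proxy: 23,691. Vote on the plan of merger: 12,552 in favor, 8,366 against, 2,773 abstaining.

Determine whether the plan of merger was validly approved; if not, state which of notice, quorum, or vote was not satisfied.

Notice: 47 days given; 45 required. Satisfied.
Quorum: 50% of 37,922 = 18,961; 23,691 present. Satisfied.
Vote: requires three-fifths of the votes cast (23,691 − 2,773 abstaining = 20,918); 3/5 of 20918 = 12550.80, rounded up to 12551, so 12,551 needed; 12,552 in favor. Satisfied.

Valid — all requirements satisfied.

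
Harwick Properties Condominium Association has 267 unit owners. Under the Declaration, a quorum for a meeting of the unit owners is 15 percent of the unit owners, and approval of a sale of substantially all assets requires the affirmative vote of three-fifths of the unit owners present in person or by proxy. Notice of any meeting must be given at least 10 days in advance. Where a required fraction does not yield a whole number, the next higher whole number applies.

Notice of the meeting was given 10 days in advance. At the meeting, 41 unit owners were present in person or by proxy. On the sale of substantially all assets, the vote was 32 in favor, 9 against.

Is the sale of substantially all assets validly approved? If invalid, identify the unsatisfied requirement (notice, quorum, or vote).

Notice: 10 days given; 10 required. Satisfied.
Quorum: 15% of 267 = 40.05, rounded up to 41; 41 present. Satisfied.
Vote: requires three-fifths of those present (41); 3/5 of 41 = 24.60, rounded up to 25, so 25 needed; 32 in favor. Satisfied.

Valid — all requirements satisfied.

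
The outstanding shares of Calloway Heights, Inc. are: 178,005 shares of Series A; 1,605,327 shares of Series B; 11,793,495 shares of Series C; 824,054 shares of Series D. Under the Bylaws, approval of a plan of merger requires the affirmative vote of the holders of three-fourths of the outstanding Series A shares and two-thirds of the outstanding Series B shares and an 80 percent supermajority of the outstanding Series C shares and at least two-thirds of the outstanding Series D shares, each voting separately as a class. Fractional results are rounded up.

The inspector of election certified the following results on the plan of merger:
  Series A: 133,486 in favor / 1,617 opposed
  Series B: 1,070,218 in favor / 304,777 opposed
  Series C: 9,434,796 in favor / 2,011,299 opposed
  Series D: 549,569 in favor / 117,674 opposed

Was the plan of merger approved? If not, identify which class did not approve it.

Not approved — the Series A shares did not give the required vote.

Series A: 3/4 of 178005 = 133503.75, rounded up to 133504; 133,504 required, 133,486 in favor — not approved.
Series B: 2/3 of 1605327 = 1070218; 1,070,218 required, 1,070,218 in favor — approved.
Series C: 4/5 of 11793495 = 9434796; 9,434,796 required, 9,434,796 in favor — approved.
Series D: 2/3 of 824054 = 549369.33, rounded up to 549370; 549,370 required, 549,569 in favor — approved.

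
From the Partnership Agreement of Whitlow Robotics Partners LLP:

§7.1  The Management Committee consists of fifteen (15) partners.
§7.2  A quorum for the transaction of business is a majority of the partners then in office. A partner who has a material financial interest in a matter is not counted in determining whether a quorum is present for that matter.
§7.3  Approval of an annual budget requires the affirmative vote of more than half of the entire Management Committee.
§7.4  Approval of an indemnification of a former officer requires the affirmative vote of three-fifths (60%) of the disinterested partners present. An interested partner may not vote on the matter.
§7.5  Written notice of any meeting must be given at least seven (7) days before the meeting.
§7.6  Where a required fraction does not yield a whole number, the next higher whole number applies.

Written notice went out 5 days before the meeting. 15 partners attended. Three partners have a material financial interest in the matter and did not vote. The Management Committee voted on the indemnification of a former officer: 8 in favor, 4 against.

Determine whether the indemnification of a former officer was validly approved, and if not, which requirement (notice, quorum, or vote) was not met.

Notice: 5 days given; 7 required (5 < 7). Not satisfied.
Quorum: 15 present, but the 3 interested partners do not count, leaving 12. Quorum is 8. Satisfied.
Vote: the indemnification of a former officer requires three-fifths of the disinterested partners present (15 − 3 = 12). 3/5 of 12 = 7.20, rounded up to 8, so 8 affirmative votes are needed; 8 voted in favor. Satisfied.

Invalid — notice requirement not satisfied.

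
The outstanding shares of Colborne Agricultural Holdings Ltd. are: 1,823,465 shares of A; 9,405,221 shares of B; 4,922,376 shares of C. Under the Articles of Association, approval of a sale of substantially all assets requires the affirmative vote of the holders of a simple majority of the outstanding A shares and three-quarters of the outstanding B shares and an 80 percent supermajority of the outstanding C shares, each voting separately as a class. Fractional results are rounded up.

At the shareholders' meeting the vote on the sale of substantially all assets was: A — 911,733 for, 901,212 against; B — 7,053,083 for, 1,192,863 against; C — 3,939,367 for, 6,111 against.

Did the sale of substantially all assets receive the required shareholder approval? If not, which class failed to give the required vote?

Not approved — the B shares did not give the required vote.

A: a majority of 1823465 is 911733; 911,733 required, 911,733 in favor — approved.
B: 3/4 of 9405221 = 7053915.75, rounded up to 7053916; 7,053,916 required, 7,053,083 in favor — not approved.
C: 4/5 of 4922376 = 3937900.80, rounded up to 3937901; 3,937,901 required, 3,939,367 in favor — approved.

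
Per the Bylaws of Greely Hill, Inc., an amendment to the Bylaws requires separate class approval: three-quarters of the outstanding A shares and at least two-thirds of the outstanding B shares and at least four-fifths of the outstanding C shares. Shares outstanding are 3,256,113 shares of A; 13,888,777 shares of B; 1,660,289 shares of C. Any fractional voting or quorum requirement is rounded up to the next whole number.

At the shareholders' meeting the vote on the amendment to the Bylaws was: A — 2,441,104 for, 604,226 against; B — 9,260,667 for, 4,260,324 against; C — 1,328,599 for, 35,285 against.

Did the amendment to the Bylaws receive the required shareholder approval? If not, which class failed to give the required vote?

Not approved — the A shares did not give the required vote.

A: 3/4 of 3256113 = 2442084.75, rounded up to 2442085; 2,442,085 required, 2,441,104 in favor — not approved.
B: 2/3 of 13888777 = 9259184.67, rounded up to 9259185; 9,259,185 required, 9,260,667 in favor — approved.
C: 4/5 of 1660289 = 1328231.20, rounded up to 1328232; 1,328,232 required, 1,328,599 in favor — approved.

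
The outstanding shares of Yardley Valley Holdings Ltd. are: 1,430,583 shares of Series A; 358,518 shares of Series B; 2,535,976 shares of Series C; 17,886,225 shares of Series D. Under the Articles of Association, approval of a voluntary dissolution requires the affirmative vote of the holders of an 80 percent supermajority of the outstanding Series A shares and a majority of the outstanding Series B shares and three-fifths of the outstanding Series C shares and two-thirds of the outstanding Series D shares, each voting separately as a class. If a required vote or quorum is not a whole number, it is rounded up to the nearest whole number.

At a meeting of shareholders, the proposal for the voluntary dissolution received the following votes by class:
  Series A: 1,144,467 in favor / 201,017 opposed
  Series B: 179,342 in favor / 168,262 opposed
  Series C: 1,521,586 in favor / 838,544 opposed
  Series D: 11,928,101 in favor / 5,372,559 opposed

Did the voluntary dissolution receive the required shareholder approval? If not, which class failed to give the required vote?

Series A: 4/5 of 1430583 = 1144466.40, rounded up to 1144467; 1,144,467 required, 1,144,467 in favor — approved.
Series B: a majority of 358518 is 179260; 179,260 required, 179,342 in favor — approved.
Series C: 3/5 of 2535976 = 1521585.60, rounded up to 1521586; 1,521,586 required, 1,521,586 in favor — approved.
Series D: 2/3 of 17886225 = 11924150; 11,924,150 required, 11,928,101 in favor — approved.

Approved — every class gave the required vote.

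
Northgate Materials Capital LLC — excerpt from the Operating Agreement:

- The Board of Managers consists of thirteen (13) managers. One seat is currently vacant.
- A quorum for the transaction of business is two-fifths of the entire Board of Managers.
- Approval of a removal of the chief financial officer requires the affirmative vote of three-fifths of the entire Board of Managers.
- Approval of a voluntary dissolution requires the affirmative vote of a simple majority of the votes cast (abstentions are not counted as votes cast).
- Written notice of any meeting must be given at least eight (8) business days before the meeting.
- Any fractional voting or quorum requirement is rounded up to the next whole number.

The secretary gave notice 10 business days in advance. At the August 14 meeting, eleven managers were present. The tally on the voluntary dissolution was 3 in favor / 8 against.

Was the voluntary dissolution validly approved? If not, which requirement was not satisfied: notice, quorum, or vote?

Invalid — vote requirement not satisfied.

Notice: 10 business days given; 8 required (10 ≥ 8). Satisfied.
Quorum: 11 present; quorum is 6. Satisfied.
Vote: the voluntary dissolution requires a majority of the votes cast (11). A majority of 11 is 6, so 6 affirmative votes are needed; 3 voted in favor. Not satisfied.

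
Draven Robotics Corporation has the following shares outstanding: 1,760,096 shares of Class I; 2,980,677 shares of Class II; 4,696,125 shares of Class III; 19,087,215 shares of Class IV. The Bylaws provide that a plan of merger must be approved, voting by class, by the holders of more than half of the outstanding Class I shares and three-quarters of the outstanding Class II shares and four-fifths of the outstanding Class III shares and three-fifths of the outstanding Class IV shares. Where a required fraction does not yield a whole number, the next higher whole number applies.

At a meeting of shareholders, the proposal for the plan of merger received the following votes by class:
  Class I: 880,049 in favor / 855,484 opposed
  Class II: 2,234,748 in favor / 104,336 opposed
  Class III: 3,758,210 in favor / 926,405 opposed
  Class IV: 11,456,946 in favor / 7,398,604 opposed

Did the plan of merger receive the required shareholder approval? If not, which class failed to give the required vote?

Not approved — the Class II shares did not give the required vote.

Class I: a majority of 1760096 is 880049; 880,049 required, 880,049 in favor — approved.
Class II: 3/4 of 2980677 = 2235507.75, rounded up to 2235508; 2,235,508 required, 2,234,748 in favor — not approved.
Class III: 4/5 of 4696125 = 3756900; 3,756,900 required, 3,758,210 in favor — approved.
Class IV: 3/5 of 19087215 = 11452329; 11,452,329 required, 11,456,946 in favor — approved.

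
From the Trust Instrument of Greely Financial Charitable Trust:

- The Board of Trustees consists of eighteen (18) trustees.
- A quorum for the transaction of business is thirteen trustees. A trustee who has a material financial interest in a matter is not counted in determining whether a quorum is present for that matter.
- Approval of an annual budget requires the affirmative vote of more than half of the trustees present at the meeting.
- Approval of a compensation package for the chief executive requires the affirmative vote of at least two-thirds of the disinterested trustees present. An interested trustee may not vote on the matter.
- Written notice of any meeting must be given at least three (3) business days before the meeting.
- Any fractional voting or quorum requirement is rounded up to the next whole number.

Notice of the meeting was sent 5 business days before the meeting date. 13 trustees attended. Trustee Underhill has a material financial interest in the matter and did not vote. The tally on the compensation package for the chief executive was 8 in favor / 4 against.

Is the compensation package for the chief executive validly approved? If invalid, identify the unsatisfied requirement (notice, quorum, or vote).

Notice: 5 business days given; 3 required (5 ≥ 3). Satisfied.
Quorum: 13 present, but the 1 interested trustee does not count, leaving 12. Quorum is 13. Not satisfied.
Vote: the compensation package for the chief executive requires two-thirds of the disinterested trustees present (13 − 1 = 12). 2/3 of 12 = 8, so 8 affirmative votes are needed; 8 voted in favor. Satisfied. (Moot — without a quorum no business can be validly transacted.)

Invalid — quorum requirement not satisfied.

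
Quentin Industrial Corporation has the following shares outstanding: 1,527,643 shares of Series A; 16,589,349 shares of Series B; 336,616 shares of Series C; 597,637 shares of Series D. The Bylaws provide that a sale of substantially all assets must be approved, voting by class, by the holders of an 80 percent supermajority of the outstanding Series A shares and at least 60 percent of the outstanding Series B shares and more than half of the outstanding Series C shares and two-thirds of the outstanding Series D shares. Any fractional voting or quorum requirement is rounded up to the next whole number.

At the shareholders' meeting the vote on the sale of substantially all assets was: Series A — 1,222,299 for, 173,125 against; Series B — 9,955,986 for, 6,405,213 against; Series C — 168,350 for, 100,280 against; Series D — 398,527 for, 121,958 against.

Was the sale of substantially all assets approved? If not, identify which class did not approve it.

Series A: 4/5 of 1527643 = 1222114.40, rounded up to 1222115; 1,222,115 required, 1,222,299 in favor — approved.
Series B: 3/5 of 16589349 = 9953609.40, rounded up to 9953610; 9,953,610 required, 9,955,986 in favor — approved.
Series C: a majority of 336616 is 168309; 168,309 required, 168,350 in favor — approved.
Series D: 2/3 of 597637 = 398424.67, rounded up to 398425; 398,425 required, 398,527 in favor — approved.

Approved — every class gave the required vote.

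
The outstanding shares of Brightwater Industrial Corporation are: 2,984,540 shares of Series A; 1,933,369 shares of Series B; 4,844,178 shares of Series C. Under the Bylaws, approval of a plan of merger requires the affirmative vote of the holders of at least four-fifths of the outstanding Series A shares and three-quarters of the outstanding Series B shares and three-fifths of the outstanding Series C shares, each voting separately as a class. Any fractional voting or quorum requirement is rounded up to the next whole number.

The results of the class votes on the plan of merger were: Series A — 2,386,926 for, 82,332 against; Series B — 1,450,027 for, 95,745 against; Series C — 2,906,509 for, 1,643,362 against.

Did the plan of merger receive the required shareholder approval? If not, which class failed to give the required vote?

Not approved — the Series A shares did not give the required vote.

Series A: 4/5 of 2984540 = 2387632; 2,387,632 required, 2,386,926 in favor — not approved.
Series B: 3/4 of 1933369 = 1450026.75, rounded up to 1450027; 1,450,027 required, 1,450,027 in favor — approved.
Series C: 3/5 of 4844178 = 2906506.80, rounded up to 2906507; 2,906,507 required, 2,906,509 in favor — approved.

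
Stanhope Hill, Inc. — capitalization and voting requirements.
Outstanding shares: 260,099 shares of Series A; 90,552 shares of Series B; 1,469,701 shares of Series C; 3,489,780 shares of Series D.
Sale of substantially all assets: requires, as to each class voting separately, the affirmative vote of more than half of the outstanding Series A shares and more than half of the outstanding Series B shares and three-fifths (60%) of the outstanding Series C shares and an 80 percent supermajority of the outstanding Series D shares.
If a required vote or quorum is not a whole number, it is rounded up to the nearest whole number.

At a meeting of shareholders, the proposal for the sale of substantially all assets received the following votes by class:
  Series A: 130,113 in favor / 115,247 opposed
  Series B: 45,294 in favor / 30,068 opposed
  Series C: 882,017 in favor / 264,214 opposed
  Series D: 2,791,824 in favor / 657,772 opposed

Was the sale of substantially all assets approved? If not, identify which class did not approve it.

Series A: a majority of 260099 is 130050; 130,050 required, 130,113 in favor — approved.
Series B: a majority of 90552 is 45277; 45,277 required, 45,294 in favor — approved.
Series C: 3/5 of 1469701 = 881820.60, rounded up to 881821; 881,821 required, 882,017 in favor — approved.
Series D: 4/5 of 3489780 = 2791824; 2,791,824 required, 2,791,824 in favor — approved.

Approved — every class gave the required vote.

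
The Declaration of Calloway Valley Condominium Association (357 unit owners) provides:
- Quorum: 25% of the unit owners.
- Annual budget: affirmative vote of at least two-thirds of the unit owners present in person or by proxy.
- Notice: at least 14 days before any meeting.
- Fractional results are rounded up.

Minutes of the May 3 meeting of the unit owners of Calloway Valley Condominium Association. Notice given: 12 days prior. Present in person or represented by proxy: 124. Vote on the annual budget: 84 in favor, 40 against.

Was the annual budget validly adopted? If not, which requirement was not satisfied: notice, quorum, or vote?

Notice: 12 days given; 14 required. Not satisfied.
Quorum: 25% of 357 = 89.25, rounded up to 90; 124 present. Satisfied.
Vote: requires two-thirds of those present (124); 2/3 of 124 = 82.67, rounded up to 83, so 83 needed; 84 in favor. Satisfied.

Invalid — notice requirement not satisfied.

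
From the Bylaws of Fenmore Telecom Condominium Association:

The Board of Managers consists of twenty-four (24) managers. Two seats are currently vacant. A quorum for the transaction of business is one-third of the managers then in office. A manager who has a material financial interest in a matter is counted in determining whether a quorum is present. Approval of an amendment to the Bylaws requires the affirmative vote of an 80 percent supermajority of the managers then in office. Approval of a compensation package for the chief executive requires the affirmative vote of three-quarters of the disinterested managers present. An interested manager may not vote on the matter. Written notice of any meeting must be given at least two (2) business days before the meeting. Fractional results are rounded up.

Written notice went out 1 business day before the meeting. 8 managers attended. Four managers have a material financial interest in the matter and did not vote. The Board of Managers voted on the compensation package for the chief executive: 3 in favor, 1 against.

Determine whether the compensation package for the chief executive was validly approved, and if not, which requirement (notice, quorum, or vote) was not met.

Notice: 1 business day given; 2 required (1 < 2). Not satisfied.
Quorum: 8 present (interested managers count toward quorum); quorum is 8. Satisfied.
Vote: the compensation package for the chief executive requires three-fourths of the disinterested managers present (8 − 4 = 4). 3/4 of 4 = 3, so 3 affirmative votes are needed; 3 voted in favor. Satisfied.

Invalid — notice requirement not satisfied.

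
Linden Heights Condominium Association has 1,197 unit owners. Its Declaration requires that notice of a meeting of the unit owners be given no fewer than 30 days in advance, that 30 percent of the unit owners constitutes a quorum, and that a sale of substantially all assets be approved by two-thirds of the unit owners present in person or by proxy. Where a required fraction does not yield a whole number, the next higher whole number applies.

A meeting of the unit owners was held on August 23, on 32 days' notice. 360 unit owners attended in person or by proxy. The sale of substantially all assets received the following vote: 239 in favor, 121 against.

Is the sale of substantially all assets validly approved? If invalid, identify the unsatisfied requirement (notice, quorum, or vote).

Invalid — vote requirement not satisfied.

Notice: 32 days given; 30 required. Satisfied.
Quorum: 30% of 1,197 = 359.10, rounded up to 360; 360 present. Satisfied.
Vote: requires two-thirds of those present (360); 2/3 of 360 = 240, so 240 needed; 239 in favor. Not satisfied.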